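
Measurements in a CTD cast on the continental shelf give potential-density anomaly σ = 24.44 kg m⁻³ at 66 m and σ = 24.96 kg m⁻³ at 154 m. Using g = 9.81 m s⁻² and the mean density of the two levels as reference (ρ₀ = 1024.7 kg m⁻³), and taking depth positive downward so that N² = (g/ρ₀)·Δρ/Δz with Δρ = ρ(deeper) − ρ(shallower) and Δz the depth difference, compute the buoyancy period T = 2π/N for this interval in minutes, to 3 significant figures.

13.9 min

Δρ = 1024.96 − 1024.44 = 0.52 kg m⁻³ over Δz = 154 − 66 = 88 m.
N² = (9.81/1024.7) × (0.52/88) = 5.6571 × 10⁻⁵ s⁻².
N = √(5.6571 × 10⁻⁵) = 7.5214 × 10⁻³ rad s⁻¹, so T = 2π/N = 835.37 s = 13.923 min ≈ 13.9 min.
A positive N² confirms static stability across the interval.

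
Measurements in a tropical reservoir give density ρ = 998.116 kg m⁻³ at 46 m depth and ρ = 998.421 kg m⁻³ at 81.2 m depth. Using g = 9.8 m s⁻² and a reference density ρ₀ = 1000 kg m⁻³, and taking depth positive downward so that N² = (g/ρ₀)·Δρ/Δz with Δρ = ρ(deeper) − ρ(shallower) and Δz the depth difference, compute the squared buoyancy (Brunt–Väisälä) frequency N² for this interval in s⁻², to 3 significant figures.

8.49 × 10⁻⁵ s⁻²

Δρ = 998.421 − 998.116 = 0.305 kg m⁻³ over Δz = 81.2 − 46 = 35.2 m.
N² = (9.8/1000) × (0.305/35.2) = 8.4915 × 10⁻⁵ s⁻² ≈ 8.49 × 10⁻⁵ s⁻².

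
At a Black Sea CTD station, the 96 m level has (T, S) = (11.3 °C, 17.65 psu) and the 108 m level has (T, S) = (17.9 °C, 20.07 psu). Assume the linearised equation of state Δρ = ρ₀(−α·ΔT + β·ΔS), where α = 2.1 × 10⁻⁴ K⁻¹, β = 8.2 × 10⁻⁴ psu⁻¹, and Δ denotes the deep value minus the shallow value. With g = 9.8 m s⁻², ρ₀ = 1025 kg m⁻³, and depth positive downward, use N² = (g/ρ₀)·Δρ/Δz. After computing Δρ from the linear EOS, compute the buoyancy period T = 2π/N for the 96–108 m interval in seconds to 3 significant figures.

ΔT = +6.6 K, ΔS = +2.42 psu (deep − shallow).
Δρ/ρ₀ = −αΔT + βΔS = -1.386 × 10⁻³ + 1.9844 × 10⁻³ = 5.984 × 10⁻⁴, so Δρ ≈ 0.6134 kg m⁻³.
N² = (g/ρ₀)·Δρ/Δz = g·(Δρ/ρ₀)/Δz = 9.8 × 5.984 × 10⁻⁴ / 12 = 4.8869 × 10⁻⁴ s⁻².
N = √(4.8869 × 10⁻⁴) = 0.022106 rad s⁻¹ → T = 2π/N = 284.23 s ≈ 284 s.

284 s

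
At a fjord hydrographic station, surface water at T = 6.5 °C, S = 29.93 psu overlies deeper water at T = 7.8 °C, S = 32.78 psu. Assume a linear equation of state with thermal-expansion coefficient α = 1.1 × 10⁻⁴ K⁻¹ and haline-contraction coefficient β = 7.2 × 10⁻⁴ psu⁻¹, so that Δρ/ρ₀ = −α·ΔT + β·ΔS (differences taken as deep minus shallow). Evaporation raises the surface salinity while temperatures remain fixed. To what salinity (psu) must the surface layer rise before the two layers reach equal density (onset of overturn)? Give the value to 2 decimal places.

32.58 psu

Neutral buoyancy requires −α(T_deep − T_surf) + β(S_deep − S_surf′) = 0.
S_surf′ = S_deep − (α/β)·ΔT = 32.78 − (1.1 × 10⁻⁴/7.2 × 10⁻⁴)·(+1.3) = 32.5814 psu.
Increase required: 32.5814 − 29.93 = 2.6514 psu.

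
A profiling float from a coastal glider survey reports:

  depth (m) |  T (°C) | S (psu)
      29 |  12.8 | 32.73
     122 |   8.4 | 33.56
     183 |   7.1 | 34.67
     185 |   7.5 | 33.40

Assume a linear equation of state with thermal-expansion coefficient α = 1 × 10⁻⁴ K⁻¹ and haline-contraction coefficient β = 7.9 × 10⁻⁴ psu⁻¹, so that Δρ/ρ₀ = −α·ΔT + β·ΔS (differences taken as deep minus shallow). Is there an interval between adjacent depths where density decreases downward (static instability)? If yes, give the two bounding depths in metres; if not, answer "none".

183–185 m

Evaluate Δρ/ρ₀ = −αΔT + βΔS across each adjacent pair:
  29–122 m: −αΔT+βΔS = −(1 × 10⁻⁴)(-4.4)+(7.9 × 10⁻⁴)(+0.83) = 1.1 × 10⁻³ → stable
  122–183 m: −αΔT+βΔS = −(1 × 10⁻⁴)(-1.3)+(7.9 × 10⁻⁴)(+1.11) = 1.0 × 10⁻³ → stable
  183–185 m: −αΔT+βΔS = −(1 × 10⁻⁴)(+0.4)+(7.9 × 10⁻⁴)(-1.27) = -1.0 × 10⁻³ → UNSTABLE
The 183–185 m interval has Δρ < 0: lighter water underlies denser water.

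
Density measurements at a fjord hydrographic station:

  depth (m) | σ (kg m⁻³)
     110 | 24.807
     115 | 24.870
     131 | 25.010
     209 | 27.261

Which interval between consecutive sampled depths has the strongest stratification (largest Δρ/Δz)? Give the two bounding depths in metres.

Compute the density gradient over each adjacent pair:
  110–115 m: Δρ/Δz = 0.063/5 = 0.013 kg m⁻⁴
  115–131 m: Δρ/Δz = 0.140/16 = 8.8 × 10⁻³ kg m⁻⁴
  131–209 m: Δρ/Δz = 2.251/78 = 0.029 kg m⁻⁴
The largest gradient is in the 131–209 m interval — the pycnocline.

131–209 m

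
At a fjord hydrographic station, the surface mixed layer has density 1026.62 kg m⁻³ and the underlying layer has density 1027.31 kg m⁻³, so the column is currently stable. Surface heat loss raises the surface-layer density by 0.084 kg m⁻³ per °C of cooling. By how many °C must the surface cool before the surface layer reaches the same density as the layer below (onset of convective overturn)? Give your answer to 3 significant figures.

8.21 °C

Density deficit of the surface layer: 1027.31 − 1026.62 = 0.69 kg m⁻³.
Required change = 0.69 / 0.084 = 8.21 °C.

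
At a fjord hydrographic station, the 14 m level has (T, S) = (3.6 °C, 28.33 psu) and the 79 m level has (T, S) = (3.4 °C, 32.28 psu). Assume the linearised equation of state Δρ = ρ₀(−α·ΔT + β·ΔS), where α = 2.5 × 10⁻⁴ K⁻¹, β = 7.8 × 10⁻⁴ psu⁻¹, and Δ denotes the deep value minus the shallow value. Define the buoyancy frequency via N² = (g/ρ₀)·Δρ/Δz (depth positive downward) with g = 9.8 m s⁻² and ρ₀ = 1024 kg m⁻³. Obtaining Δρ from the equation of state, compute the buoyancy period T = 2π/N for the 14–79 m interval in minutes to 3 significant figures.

4.82 min

ΔT = -0.2 K, ΔS = +3.95 psu (deep − shallow).
Δρ/ρ₀ = −αΔT + βΔS = 5.00 × 10⁻⁵ + 3.081 × 10⁻³ = 3.131 × 10⁻³, so Δρ ≈ 3.206 kg m⁻³.
N² = (g/ρ₀)·Δρ/Δz = g·(Δρ/ρ₀)/Δz = 9.8 × 3.131 × 10⁻³ / 65 = 4.7206 × 10⁻⁴ s⁻².
N = √(4.7206 × 10⁻⁴) = 0.021727 rad s⁻¹ → T = 2π/N = 289.19 s = 4.8198 min ≈ 4.82 min.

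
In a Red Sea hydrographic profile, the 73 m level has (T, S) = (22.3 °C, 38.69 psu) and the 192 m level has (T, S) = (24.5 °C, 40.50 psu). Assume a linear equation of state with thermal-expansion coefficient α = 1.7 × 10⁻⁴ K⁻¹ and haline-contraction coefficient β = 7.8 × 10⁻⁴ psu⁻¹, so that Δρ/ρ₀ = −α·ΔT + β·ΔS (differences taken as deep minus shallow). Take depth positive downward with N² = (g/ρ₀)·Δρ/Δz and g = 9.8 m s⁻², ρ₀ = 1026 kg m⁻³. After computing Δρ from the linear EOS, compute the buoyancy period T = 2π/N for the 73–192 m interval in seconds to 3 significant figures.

680 s

ΔT = +2.2 K, ΔS = +1.81 psu (deep − shallow).
Δρ/ρ₀ = −αΔT + βΔS = -3.74 × 10⁻⁴ + 1.4118 × 10⁻³ = 1.0378 × 10⁻³, so Δρ ≈ 1.065 kg m⁻³.
N² = (g/ρ₀)·Δρ/Δz = g·(Δρ/ρ₀)/Δz = 9.8 × 1.0378 × 10⁻³ / 119 = 8.5466 × 10⁻⁵ s⁻².
N = √(8.5466 × 10⁻⁵) = 9.2448 × 10⁻³ rad s⁻¹ → T = 2π/N = 679.65 s ≈ 680 s.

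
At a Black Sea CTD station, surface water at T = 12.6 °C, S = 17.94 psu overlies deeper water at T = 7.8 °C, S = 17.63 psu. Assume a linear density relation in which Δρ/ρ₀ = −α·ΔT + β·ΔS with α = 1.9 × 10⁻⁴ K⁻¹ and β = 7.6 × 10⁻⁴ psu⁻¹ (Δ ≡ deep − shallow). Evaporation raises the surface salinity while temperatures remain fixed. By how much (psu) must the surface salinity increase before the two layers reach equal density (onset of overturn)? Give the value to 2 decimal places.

0.89 psu

Neutral buoyancy requires −α(T_deep − T_surf) + β(S_deep − S_surf′) = 0.
S_surf′ = S_deep − (α/β)·ΔT = 17.63 − (1.9 × 10⁻⁴/7.6 × 10⁻⁴)·(-4.8) = 18.8300 psu.
Increase required: 18.8300 − 17.94 = 0.8900 psu.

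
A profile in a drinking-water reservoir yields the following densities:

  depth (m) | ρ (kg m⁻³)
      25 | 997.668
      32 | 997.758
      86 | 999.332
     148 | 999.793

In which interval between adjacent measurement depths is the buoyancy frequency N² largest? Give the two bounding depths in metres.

Compute the density gradient over each adjacent pair:
  25–32 m: Δρ/Δz = 0.090/7 = 0.013 kg m⁻⁴
  32–86 m: Δρ/Δz = 1.574/54 = 0.029 kg m⁻⁴
  86–148 m: Δρ/Δz = 0.461/62 = 7.4 × 10⁻³ kg m⁻⁴
The largest gradient is in the 32–86 m interval — the pycnocline.

32–86 m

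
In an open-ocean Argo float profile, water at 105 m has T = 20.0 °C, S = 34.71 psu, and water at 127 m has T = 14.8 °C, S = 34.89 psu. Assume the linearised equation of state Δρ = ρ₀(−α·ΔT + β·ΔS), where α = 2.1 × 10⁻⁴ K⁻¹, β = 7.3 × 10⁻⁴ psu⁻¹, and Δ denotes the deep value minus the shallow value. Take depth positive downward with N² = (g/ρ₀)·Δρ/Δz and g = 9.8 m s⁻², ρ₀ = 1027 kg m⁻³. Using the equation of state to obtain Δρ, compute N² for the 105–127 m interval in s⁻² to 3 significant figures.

ΔT = -5.2 K, ΔS = +0.18 psu (deep − shallow).
Δρ/ρ₀ = −αΔT + βΔS = 1.092 × 10⁻³ + 1.314 × 10⁻⁴ = 1.2234 × 10⁻³, so Δρ ≈ 1.256 kg m⁻³.
N² = (g/ρ₀)·Δρ/Δz = g·(Δρ/ρ₀)/Δz = 9.8 × 1.2234 × 10⁻³ / 22 = 5.4497 × 10⁻⁴ s⁻² ≈ 5.45 × 10⁻⁴ s⁻².

5.45 × 10⁻⁴ s⁻²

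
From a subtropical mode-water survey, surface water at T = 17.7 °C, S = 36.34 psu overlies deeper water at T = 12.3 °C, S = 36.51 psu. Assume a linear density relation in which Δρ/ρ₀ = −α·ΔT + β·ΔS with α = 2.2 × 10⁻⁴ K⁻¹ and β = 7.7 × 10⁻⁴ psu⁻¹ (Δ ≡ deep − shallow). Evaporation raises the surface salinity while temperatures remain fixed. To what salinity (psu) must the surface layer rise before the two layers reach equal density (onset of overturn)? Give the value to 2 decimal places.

Neutral buoyancy requires −α(T_deep − T_surf) + β(S_deep − S_surf′) = 0.
S_surf′ = S_deep − (α/β)·ΔT = 36.51 − (2.2 × 10⁻⁴/7.7 × 10⁻⁴)·(-5.4) = 38.0529 psu.
Increase required: 38.0529 − 36.34 = 1.7129 psu.

38.05 psu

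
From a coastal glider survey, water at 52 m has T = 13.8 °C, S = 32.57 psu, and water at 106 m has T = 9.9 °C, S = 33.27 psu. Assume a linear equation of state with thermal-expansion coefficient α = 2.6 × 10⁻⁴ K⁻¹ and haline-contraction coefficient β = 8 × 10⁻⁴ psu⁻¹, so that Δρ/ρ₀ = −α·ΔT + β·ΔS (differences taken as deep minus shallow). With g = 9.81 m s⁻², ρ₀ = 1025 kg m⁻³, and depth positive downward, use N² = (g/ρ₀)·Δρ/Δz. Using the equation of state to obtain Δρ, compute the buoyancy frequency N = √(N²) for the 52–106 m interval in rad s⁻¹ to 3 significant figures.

ΔT = -3.9 K, ΔS = +0.70 psu (deep − shallow).
Δρ/ρ₀ = −αΔT + βΔS = 1.014 × 10⁻³ + 5.60 × 10⁻⁴ = 1.574 × 10⁻³, so Δρ ≈ 1.613 kg m⁻³.
N² = (g/ρ₀)·Δρ/Δz = g·(Δρ/ρ₀)/Δz = 9.81 × 1.574 × 10⁻³ / 54 = 2.8594 × 10⁻⁴ s⁻².
N = √(2.8594 × 10⁻⁴) = 0.016910 rad s⁻¹ ≈ 0.0169 rad s⁻¹.

0.0169 rad s⁻¹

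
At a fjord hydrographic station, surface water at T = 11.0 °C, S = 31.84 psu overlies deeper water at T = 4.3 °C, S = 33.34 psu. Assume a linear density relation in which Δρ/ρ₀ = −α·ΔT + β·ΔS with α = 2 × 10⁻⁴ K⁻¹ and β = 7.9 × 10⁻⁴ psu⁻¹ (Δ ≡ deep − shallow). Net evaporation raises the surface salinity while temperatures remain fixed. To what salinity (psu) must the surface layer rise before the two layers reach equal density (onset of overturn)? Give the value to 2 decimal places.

Neutral buoyancy requires −α(T_deep − T_surf) + β(S_deep − S_surf′) = 0.
S_surf′ = S_deep − (α/β)·ΔT = 33.34 − (2 × 10⁻⁴/7.9 × 10⁻⁴)·(-6.7) = 35.0362 psu.
Increase required: 35.0362 − 31.84 = 3.1962 psu.

35.04 psu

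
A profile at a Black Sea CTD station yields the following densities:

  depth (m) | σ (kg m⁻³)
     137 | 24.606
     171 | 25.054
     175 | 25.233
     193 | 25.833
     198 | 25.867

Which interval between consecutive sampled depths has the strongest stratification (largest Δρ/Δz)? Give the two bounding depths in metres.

171–175 m

Compute the density gradient over each adjacent pair:
  137–171 m: Δρ/Δz = 0.448/34 = 0.013 kg m⁻⁴
  171–175 m: Δρ/Δz = 0.179/4 = 0.045 kg m⁻⁴
  175–193 m: Δρ/Δz = 0.600/18 = 0.033 kg m⁻⁴
  193–198 m: Δρ/Δz = 0.034/5 = 6.8 × 10⁻³ kg m⁻⁴
The largest gradient is in the 171–175 m interval — the pycnocline.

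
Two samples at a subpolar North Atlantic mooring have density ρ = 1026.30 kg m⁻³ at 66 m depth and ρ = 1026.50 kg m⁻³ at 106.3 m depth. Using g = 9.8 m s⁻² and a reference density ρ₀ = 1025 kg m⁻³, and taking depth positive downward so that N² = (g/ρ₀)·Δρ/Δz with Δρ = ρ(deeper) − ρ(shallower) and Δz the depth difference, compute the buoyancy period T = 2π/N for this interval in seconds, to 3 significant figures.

Δρ = 1026.50 − 1026.30 = 0.20 kg m⁻³ over Δz = 106.3 − 66 = 40.3 m.
N² = (9.8/1025) × (0.20/40.3) = 4.7449 × 10⁻⁵ s⁻².
N = √(4.7449 × 10⁻⁵) = 6.8883 × 10⁻³ rad s⁻¹, so T = 2π/N = 912.15 s ≈ 912 s.

912 s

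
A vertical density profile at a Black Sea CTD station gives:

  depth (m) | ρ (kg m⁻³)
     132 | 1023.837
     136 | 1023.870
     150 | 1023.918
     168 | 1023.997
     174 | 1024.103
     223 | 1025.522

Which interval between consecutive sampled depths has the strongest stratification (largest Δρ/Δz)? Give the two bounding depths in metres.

Compute the density gradient over each adjacent pair:
  132–136 m: Δρ/Δz = 0.033/4 = 8.3 × 10⁻³ kg m⁻⁴
  136–150 m: Δρ/Δz = 0.048/14 = 3.4 × 10⁻³ kg m⁻⁴
  150–168 m: Δρ/Δz = 0.079/18 = 4.4 × 10⁻³ kg m⁻⁴
  168–174 m: Δρ/Δz = 0.106/6 = 0.018 kg m⁻⁴
  174–223 m: Δρ/Δz = 1.419/49 = 0.029 kg m⁻⁴
The largest gradient is in the 174–223 m interval — the pycnocline.

174–223 m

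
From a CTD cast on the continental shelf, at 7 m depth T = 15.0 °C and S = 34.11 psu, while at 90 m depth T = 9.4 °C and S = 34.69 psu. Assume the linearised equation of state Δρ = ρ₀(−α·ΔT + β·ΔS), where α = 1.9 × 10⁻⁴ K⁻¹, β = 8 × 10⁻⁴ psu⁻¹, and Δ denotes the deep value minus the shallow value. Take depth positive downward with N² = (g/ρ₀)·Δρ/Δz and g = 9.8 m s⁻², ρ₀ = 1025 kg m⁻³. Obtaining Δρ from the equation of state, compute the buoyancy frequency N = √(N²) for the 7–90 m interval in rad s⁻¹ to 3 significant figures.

ΔT = -5.6 K, ΔS = +0.58 psu (deep − shallow).
Δρ/ρ₀ = −αΔT + βΔS = 1.064 × 10⁻³ + 4.64 × 10⁻⁴ = 1.528 × 10⁻³, so Δρ ≈ 1.566 kg m⁻³.
N² = (g/ρ₀)·Δρ/Δz = g·(Δρ/ρ₀)/Δz = 9.8 × 1.528 × 10⁻³ / 83 = 1.8041 × 10⁻⁴ s⁻².
N = √(1.8041 × 10⁻⁴) = 0.013432 rad s⁻¹ ≈ 0.0134 rad s⁻¹.

0.0134 rad s⁻¹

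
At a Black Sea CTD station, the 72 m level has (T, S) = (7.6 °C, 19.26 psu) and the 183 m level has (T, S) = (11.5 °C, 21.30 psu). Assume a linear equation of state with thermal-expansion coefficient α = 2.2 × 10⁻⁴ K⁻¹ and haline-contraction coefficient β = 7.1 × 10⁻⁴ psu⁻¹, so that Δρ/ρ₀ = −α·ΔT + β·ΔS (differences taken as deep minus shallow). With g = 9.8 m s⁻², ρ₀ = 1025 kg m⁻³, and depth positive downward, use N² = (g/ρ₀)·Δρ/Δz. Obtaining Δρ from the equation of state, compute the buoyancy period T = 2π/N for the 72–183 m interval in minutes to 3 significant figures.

ΔT = +3.9 K, ΔS = +2.04 psu (deep − shallow).
Δρ/ρ₀ = −αΔT + βΔS = -8.58 × 10⁻⁴ + 1.4484 × 10⁻³ = 5.904 × 10⁻⁴, so Δρ ≈ 0.6052 kg m⁻³.
N² = (g/ρ₀)·Δρ/Δz = g·(Δρ/ρ₀)/Δz = 9.8 × 5.904 × 10⁻⁴ / 111 = 5.2125 × 10⁻⁵ s⁻².
N = √(5.2125 × 10⁻⁵) = 7.2198 × 10⁻³ rad s⁻¹ → T = 2π/N = 870.27 s = 14.505 min ≈ 14.5 min.

14.5 min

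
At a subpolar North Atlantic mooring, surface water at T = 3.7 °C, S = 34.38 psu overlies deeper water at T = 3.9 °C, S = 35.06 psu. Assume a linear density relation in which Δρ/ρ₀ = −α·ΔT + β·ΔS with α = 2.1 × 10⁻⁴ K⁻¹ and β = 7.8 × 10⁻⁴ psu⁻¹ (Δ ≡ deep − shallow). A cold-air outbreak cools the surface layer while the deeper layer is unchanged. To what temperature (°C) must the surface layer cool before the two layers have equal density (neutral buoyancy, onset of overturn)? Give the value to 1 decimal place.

1.4 °C

Neutral buoyancy requires Δρ = 0, i.e. −α(T_deep − T_surf′) + β(S_deep − S_surf) = 0.
T_surf′ = T_deep − (β/α)·ΔS = 3.9 − (7.8 × 10⁻⁴/2.1 × 10⁻⁴)·(+0.68) = 1.374 °C.
Cooling required: 3.7 − (1.374) = 2.326 °C.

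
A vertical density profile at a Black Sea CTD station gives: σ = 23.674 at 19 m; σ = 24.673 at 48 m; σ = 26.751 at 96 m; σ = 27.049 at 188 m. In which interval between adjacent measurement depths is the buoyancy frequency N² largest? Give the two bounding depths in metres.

Compute the density gradient over each adjacent pair:
  19–48 m: Δρ/Δz = 0.999/29 = 0.034 kg m⁻⁴
  48–96 m: Δρ/Δz = 2.078/48 = 0.043 kg m⁻⁴
  96–188 m: Δρ/Δz = 0.298/92 = 3.2 × 10⁻³ kg m⁻⁴
The largest gradient is in the 48–96 m interval — the pycnocline.

48–96 m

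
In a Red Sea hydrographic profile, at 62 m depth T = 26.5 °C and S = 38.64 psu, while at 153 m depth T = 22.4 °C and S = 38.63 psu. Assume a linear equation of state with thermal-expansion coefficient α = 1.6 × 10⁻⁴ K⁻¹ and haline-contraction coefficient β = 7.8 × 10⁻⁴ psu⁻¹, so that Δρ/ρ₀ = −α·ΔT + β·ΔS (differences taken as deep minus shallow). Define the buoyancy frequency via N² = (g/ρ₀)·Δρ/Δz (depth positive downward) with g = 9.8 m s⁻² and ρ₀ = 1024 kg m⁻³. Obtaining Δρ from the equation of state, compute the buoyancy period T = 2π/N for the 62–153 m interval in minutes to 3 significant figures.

12.5 min

ΔT = -4.1 K, ΔS = -0.01 psu (deep − shallow).
Δρ/ρ₀ = −αΔT + βΔS = 6.56 × 10⁻⁴ − 7.80 × 10⁻⁶ = 6.482 × 10⁻⁴, so Δρ ≈ 0.6638 kg m⁻³.
N² = (g/ρ₀)·Δρ/Δz = g·(Δρ/ρ₀)/Δz = 9.8 × 6.482 × 10⁻⁴ / 91 = 6.9806 × 10⁻⁵ s⁻².
N = √(6.9806 × 10⁻⁵) = 8.3550 × 10⁻³ rad s⁻¹ → T = 2π/N = 752.03 s = 12.534 min ≈ 12.5 min.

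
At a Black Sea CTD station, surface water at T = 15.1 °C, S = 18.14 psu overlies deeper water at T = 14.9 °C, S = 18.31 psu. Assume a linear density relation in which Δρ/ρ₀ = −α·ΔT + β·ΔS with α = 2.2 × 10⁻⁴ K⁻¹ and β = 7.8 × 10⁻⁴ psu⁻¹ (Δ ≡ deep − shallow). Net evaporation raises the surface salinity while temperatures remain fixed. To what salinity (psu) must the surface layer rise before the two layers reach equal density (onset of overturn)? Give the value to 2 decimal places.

Neutral buoyancy requires −α(T_deep − T_surf) + β(S_deep − S_surf′) = 0.
S_surf′ = S_deep − (α/β)·ΔT = 18.31 − (2.2 × 10⁻⁴/7.8 × 10⁻⁴)·(-0.2) = 18.3664 psu.
Increase required: 18.3664 − 18.14 = 0.2264 psu.

18.37 psu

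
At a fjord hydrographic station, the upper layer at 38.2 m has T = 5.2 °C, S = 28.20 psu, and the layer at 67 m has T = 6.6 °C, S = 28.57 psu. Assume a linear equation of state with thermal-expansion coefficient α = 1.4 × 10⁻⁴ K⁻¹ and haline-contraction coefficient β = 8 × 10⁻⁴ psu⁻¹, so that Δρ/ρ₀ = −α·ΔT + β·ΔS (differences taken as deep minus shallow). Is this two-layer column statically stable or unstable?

ΔT = 6.6 − 5.2 = +1.4 K and ΔS = 28.57 − 28.20 = +0.37 psu (deep − shallow).
−αΔT = -1.96 × 10⁻⁴; βΔS = 2.96 × 10⁻⁴; sum Δρ/ρ₀ = 1.00 × 10⁻⁴.
Δρ/ρ₀ > 0, so Δρ > 0: deeper water is denser → statically stable.

stable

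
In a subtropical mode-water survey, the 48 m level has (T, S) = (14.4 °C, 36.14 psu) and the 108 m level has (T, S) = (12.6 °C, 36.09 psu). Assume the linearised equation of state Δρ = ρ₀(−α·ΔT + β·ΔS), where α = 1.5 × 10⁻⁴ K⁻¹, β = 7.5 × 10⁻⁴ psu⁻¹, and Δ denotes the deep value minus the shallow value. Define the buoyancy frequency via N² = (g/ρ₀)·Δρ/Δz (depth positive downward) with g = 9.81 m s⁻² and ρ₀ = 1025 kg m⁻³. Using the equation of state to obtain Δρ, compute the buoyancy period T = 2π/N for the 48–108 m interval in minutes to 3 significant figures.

17.0 min

ΔT = -1.8 K, ΔS = -0.05 psu (deep − shallow).
Δρ/ρ₀ = −αΔT + βΔS = 2.70 × 10⁻⁴ − 3.75 × 10⁻⁵ = 2.325 × 10⁻⁴, so Δρ ≈ 0.2383 kg m⁻³.
N² = (g/ρ₀)·Δρ/Δz = g·(Δρ/ρ₀)/Δz = 9.81 × 2.325 × 10⁻⁴ / 60 = 3.8014 × 10⁻⁵ s⁻².
N = √(3.8014 × 10⁻⁵) = 6.1655 × 10⁻³ rad s⁻¹ → T = 2π/N = 1.0191 × 10³ s = 16.985 min ≈ 17.0 min.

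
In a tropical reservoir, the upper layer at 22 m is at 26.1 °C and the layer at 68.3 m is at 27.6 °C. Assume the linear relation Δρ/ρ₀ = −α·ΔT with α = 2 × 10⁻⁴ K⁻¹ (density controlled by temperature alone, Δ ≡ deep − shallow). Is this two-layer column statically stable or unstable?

unstable

ΔT = 27.6 − 26.1 = +1.5 K, so Δρ/ρ₀ = −αΔT = -3.00 × 10⁻⁴.
Δρ/ρ₀ < 0, so Δρ < 0: deeper water is lighter → statically unstable; the column would overturn.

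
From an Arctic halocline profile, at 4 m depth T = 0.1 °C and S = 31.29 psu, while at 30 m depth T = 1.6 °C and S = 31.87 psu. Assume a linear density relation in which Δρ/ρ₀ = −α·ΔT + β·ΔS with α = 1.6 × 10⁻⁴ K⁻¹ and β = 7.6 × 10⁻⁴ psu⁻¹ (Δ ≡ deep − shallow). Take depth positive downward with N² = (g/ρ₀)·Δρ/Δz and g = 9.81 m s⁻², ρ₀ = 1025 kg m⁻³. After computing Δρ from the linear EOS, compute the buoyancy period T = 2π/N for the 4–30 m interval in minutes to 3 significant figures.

12.0 min

ΔT = +1.5 K, ΔS = +0.58 psu (deep − shallow).
Δρ/ρ₀ = −αΔT + βΔS = -2.40 × 10⁻⁴ + 4.408 × 10⁻⁴ = 2.008 × 10⁻⁴, so Δρ ≈ 0.2058 kg m⁻³.
N² = (g/ρ₀)·Δρ/Δz = g·(Δρ/ρ₀)/Δz = 9.81 × 2.008 × 10⁻⁴ / 26 = 7.5763 × 10⁻⁵ s⁻².
N = √(7.5763 × 10⁻⁵) = 8.7042 × 10⁻³ rad s⁻¹ → T = 2π/N = 721.86 s = 12.031 min ≈ 12.0 min.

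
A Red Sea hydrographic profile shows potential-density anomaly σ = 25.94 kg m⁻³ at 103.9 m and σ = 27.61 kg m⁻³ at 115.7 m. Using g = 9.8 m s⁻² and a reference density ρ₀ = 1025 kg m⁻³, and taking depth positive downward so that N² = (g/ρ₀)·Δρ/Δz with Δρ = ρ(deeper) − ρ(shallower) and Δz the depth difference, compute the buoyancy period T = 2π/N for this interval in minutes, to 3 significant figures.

2.85 min

Δρ = 1027.61 − 1025.94 = 1.67 kg m⁻³ over Δz = 115.7 − 103.9 = 11.8 m.
N² = (9.8/1025) × (1.67/11.8) = 1.3531 × 10⁻³ s⁻².
N = √(1.3531 × 10⁻³) = 0.036785 rad s⁻¹, so T = 2π/N = 170.81 s = 2.8468 min ≈ 2.85 min.
N² > 0, so the interval is statically stable.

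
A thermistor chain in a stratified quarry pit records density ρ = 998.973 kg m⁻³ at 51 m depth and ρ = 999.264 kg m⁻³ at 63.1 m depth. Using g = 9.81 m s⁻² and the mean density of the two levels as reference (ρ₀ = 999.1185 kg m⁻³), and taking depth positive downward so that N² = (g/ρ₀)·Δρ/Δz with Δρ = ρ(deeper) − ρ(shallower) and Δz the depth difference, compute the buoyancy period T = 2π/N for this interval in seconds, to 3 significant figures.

409 s

Δρ = 999.264 − 998.973 = 0.291 kg m⁻³ over Δz = 63.1 − 51 = 12.1 m.
N² = (9.81/999.1185) × (0.291/12.1) = 2.3613 × 10⁻⁴ s⁻².
N = √(2.3613 × 10⁻⁴) = 0.015367 rad s⁻¹, so T = 2π/N = 408.88 s ≈ 409 s.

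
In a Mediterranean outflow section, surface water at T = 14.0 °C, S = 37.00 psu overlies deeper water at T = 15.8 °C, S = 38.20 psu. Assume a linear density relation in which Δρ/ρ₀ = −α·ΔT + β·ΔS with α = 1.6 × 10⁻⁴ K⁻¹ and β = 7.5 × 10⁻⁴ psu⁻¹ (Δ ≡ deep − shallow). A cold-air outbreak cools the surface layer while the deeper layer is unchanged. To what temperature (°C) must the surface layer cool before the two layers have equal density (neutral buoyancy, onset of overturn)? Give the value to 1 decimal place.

Neutral buoyancy requires Δρ = 0, i.e. −α(T_deep − T_surf′) + β(S_deep − S_surf) = 0.
T_surf′ = T_deep − (β/α)·ΔS = 15.8 − (7.5 × 10⁻⁴/1.6 × 10⁻⁴)·(+1.20) = 10.175 °C.
Cooling required: 14.0 − (10.175) = 3.825 °C.

10.2 °C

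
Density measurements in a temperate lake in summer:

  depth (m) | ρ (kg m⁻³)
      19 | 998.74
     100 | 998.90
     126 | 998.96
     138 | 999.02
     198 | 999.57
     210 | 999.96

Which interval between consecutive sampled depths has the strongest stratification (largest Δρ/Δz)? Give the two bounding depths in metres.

198–210 m

Compute the density gradient over each adjacent pair:
  19–100 m: Δρ/Δz = 0.16/81 = 2.0 × 10⁻³ kg m⁻⁴
  100–126 m: Δρ/Δz = 0.06/26 = 2.3 × 10⁻³ kg m⁻⁴
  126–138 m: Δρ/Δz = 0.06/12 = 5.0 × 10⁻³ kg m⁻⁴
  138–198 m: Δρ/Δz = 0.55/60 = 9.2 × 10⁻³ kg m⁻⁴
  198–210 m: Δρ/Δz = 0.39/12 = 0.033 kg m⁻⁴
The largest gradient is in the 198–210 m interval — the pycnocline.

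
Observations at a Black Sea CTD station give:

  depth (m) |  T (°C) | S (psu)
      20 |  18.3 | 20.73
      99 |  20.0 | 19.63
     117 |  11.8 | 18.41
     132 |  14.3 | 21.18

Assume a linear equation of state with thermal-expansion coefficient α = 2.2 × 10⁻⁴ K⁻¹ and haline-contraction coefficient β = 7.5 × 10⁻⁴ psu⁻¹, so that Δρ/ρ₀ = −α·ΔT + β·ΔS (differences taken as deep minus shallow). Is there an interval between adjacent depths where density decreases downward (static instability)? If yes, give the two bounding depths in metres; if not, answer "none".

Evaluate Δρ/ρ₀ = −αΔT + βΔS across each adjacent pair:
  20–99 m: −αΔT+βΔS = −(2.2 × 10⁻⁴)(+1.7)+(7.5 × 10⁻⁴)(-1.10) = -1.2 × 10⁻³ → UNSTABLE
  99–117 m: −αΔT+βΔS = −(2.2 × 10⁻⁴)(-8.2)+(7.5 × 10⁻⁴)(-1.22) = 8.9 × 10⁻⁴ → stable
  117–132 m: −αΔT+βΔS = −(2.2 × 10⁻⁴)(+2.5)+(7.5 × 10⁻⁴)(+2.77) = 1.5 × 10⁻³ → stable
The 20–99 m interval has Δρ < 0: lighter water underlies denser water.

20–99 m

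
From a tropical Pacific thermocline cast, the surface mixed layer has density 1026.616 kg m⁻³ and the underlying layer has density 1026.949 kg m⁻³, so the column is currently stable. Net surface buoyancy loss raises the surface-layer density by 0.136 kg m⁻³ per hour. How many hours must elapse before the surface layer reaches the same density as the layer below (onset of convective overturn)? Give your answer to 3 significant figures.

Density deficit of the surface layer: 1026.949 − 1026.616 = 0.333 kg m⁻³.
Required change = 0.333 / 0.136 = 2.45 hours.

2.45 hours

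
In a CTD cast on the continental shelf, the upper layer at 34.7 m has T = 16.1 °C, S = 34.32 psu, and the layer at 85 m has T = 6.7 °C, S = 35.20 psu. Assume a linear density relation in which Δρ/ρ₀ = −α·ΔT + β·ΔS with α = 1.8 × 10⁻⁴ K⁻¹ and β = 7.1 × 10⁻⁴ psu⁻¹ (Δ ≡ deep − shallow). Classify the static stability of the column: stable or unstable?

stable

ΔT = 6.7 − 16.1 = -9.4 K and ΔS = 35.20 − 34.32 = +0.88 psu (deep − shallow).
−αΔT = 1.692 × 10⁻³; βΔS = 6.248 × 10⁻⁴; sum Δρ/ρ₀ = 2.3168 × 10⁻³.
Δρ/ρ₀ > 0, so Δρ > 0: deeper water is denser → statically stable.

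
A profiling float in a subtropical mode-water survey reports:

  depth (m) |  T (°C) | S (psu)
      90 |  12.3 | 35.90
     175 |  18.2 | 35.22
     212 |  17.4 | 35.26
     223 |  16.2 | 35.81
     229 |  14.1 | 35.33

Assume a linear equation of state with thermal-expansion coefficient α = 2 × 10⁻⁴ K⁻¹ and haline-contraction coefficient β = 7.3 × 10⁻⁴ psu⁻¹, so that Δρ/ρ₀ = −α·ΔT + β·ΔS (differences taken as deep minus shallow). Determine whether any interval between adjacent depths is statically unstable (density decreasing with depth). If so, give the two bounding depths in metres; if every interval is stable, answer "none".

90–175 m

Evaluate Δρ/ρ₀ = −αΔT + βΔS across each adjacent pair:
  90–175 m: −αΔT+βΔS = −(2 × 10⁻⁴)(+5.9)+(7.3 × 10⁻⁴)(-0.68) = -1.7 × 10⁻³ → UNSTABLE
  175–212 m: −αΔT+βΔS = −(2 × 10⁻⁴)(-0.8)+(7.3 × 10⁻⁴)(+0.04) = 1.9 × 10⁻⁴ → stable
  212–223 m: −αΔT+βΔS = −(2 × 10⁻⁴)(-1.2)+(7.3 × 10⁻⁴)(+0.55) = 6.4 × 10⁻⁴ → stable
  223–229 m: −αΔT+βΔS = −(2 × 10⁻⁴)(-2.1)+(7.3 × 10⁻⁴)(-0.48) = 7.0 × 10⁻⁵ → stable
The 90–175 m interval has Δρ < 0: lighter water underlies denser water.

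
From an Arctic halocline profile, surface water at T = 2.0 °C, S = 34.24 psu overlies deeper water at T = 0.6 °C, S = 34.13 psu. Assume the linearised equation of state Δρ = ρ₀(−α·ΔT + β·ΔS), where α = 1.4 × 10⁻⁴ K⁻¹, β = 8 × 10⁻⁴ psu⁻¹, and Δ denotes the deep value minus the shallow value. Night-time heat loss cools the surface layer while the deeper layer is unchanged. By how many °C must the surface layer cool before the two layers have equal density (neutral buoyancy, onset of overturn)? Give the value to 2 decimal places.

Neutral buoyancy requires Δρ = 0, i.e. −α(T_deep − T_surf′) + β(S_deep − S_surf) = 0.
T_surf′ = T_deep − (β/α)·ΔS = 0.6 − (8 × 10⁻⁴/1.4 × 10⁻⁴)·(-0.11) = 1.2286 °C.
Cooling required: 2.0 − (1.2286) = 0.7714 °C.

0.77 °C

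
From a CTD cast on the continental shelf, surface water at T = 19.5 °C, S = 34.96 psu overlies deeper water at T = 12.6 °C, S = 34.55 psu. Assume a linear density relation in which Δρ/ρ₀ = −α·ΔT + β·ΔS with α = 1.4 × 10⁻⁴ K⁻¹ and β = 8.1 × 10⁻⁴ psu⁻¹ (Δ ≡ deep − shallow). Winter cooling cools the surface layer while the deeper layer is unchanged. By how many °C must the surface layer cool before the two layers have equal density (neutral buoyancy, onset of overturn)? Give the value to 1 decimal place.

Neutral buoyancy requires Δρ = 0, i.e. −α(T_deep − T_surf′) + β(S_deep − S_surf) = 0.
T_surf′ = T_deep − (β/α)·ΔS = 12.6 − (8.1 × 10⁻⁴/1.4 × 10⁻⁴)·(-0.41) = 14.972 °C.
Cooling required: 19.5 − (14.972) = 4.528 °C.

4.5 °C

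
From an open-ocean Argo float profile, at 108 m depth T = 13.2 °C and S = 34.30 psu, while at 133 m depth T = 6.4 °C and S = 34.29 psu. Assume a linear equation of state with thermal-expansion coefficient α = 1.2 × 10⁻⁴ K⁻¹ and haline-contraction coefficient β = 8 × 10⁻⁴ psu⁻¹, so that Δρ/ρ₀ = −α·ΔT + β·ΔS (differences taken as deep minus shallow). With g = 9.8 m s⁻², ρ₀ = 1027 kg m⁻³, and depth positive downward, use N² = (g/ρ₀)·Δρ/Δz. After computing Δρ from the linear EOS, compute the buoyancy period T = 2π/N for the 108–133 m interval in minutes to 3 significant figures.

ΔT = -6.8 K, ΔS = -0.01 psu (deep − shallow).
Δρ/ρ₀ = −αΔT + βΔS = 8.16 × 10⁻⁴ − 8.00 × 10⁻⁶ = 8.08 × 10⁻⁴, so Δρ ≈ 0.8298 kg m⁻³.
N² = (g/ρ₀)·Δρ/Δz = g·(Δρ/ρ₀)/Δz = 9.8 × 8.08 × 10⁻⁴ / 25 = 3.1674 × 10⁻⁴ s⁻².
N = √(3.1674 × 10⁻⁴) = 0.017797 rad s⁻¹ → T = 2π/N = 353.05 s = 5.8842 min ≈ 5.88 min.

5.88 min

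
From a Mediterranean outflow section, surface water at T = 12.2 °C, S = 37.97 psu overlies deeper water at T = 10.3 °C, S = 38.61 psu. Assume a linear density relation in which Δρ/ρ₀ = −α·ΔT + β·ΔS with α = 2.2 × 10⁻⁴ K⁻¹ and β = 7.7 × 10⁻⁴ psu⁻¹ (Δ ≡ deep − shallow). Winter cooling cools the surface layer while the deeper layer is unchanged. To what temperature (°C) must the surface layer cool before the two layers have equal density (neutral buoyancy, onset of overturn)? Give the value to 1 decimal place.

8.1 °C

Neutral buoyancy requires Δρ = 0, i.e. −α(T_deep − T_surf′) + β(S_deep − S_surf) = 0.
T_surf′ = T_deep − (β/α)·ΔS = 10.3 − (7.7 × 10⁻⁴/2.2 × 10⁻⁴)·(+0.64) = 8.060 °C.
Cooling required: 12.2 − (8.060) = 4.140 °C.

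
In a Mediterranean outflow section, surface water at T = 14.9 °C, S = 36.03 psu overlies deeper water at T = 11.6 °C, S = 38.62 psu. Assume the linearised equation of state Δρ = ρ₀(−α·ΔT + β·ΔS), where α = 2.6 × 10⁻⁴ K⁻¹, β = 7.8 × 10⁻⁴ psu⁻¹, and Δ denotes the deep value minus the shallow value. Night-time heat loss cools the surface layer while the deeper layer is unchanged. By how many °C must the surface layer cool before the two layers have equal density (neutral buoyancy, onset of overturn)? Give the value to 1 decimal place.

11.1 °C

Neutral buoyancy requires Δρ = 0, i.e. −α(T_deep − T_surf′) + β(S_deep − S_surf) = 0.
T_surf′ = T_deep − (β/α)·ΔS = 11.6 − (7.8 × 10⁻⁴/2.6 × 10⁻⁴)·(+2.59) = 3.830 °C.
Cooling required: 14.9 − (3.830) = 11.070 °C.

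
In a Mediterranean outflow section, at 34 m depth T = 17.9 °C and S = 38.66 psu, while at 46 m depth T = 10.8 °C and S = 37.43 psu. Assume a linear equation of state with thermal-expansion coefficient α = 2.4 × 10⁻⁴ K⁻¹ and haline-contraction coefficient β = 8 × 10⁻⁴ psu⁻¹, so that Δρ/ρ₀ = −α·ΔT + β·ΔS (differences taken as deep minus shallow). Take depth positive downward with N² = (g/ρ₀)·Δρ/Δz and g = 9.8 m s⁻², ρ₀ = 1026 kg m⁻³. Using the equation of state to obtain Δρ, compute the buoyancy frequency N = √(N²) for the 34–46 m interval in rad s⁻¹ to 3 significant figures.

0.0242 rad s⁻¹

ΔT = -7.1 K, ΔS = -1.23 psu (deep − shallow).
Δρ/ρ₀ = −αΔT + βΔS = 1.704 × 10⁻³ − 9.84 × 10⁻⁴ = 7.20 × 10⁻⁴, so Δρ ≈ 0.7387 kg m⁻³.
N² = (g/ρ₀)·Δρ/Δz = g·(Δρ/ρ₀)/Δz = 9.8 × 7.20 × 10⁻⁴ / 12 = 5.8800 × 10⁻⁴ s⁻².
N = √(5.8800 × 10⁻⁴) = 0.024249 rad s⁻¹ ≈ 0.0242 rad s⁻¹.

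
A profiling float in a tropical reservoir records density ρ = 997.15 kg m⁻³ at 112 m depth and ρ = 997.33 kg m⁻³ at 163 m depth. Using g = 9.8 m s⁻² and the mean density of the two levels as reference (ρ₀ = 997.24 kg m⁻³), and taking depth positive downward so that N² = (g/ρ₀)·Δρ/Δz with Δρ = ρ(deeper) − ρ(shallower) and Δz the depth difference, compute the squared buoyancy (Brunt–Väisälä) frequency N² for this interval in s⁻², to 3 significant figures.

Δρ = 997.33 − 997.15 = 0.18 kg m⁻³ over Δz = 163 − 112 = 51 m.
N² = (9.8/997.24) × (0.18/51) = 3.4684 × 10⁻⁵ s⁻² ≈ 3.47 × 10⁻⁵ s⁻².

3.47 × 10⁻⁵ s⁻²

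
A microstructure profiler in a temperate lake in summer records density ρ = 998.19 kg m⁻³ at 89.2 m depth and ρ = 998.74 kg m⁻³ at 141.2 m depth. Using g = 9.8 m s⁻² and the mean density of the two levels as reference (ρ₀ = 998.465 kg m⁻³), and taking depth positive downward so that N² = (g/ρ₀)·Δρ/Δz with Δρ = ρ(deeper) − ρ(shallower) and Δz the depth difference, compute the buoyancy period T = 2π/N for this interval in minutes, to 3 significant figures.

Δρ = 998.74 − 998.19 = 0.55 kg m⁻³ over Δz = 141.2 − 89.2 = 52 m.
N² = (9.8/998.465) × (0.55/52) = 1.0381 × 10⁻⁴ s⁻².
N = √(1.0381 × 10⁻⁴) = 0.010189 rad s⁻¹, so T = 2π/N = 616.66 s = 10.278 min ≈ 10.3 min.

10.3 min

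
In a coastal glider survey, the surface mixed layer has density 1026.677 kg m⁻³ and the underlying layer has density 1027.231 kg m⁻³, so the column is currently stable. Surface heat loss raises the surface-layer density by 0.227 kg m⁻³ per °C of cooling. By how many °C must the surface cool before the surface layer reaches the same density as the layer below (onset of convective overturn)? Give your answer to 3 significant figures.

2.44 °C

Density deficit of the surface layer: 1027.231 − 1026.677 = 0.554 kg m⁻³.
Required change = 0.554 / 0.227 = 2.44 °C.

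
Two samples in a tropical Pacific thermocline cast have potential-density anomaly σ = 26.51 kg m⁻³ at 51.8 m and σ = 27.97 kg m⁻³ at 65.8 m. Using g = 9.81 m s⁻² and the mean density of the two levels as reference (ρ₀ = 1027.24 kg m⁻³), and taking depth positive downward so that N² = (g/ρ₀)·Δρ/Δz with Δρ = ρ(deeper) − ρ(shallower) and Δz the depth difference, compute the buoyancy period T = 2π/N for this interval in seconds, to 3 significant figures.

199 s

Δρ = 1027.97 − 1026.51 = 1.46 kg m⁻³ over Δz = 65.8 − 51.8 = 14 m.
N² = (9.81/1027.24) × (1.46/14) = 9.9591 × 10⁻⁴ s⁻².
N = √(9.9591 × 10⁻⁴) = 0.031558 rad s⁻¹, so T = 2π/N = 199.10 s ≈ 199 s.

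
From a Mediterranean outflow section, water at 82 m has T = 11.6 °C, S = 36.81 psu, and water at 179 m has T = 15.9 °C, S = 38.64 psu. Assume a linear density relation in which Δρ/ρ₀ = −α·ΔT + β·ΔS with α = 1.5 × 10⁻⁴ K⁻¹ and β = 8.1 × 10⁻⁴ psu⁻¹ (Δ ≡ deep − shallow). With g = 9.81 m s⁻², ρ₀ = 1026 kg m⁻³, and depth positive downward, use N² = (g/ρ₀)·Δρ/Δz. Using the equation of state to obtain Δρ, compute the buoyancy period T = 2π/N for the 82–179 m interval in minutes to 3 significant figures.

ΔT = +4.3 K, ΔS = +1.83 psu (deep − shallow).
Δρ/ρ₀ = −αΔT + βΔS = -6.45 × 10⁻⁴ + 1.4823 × 10⁻³ = 8.373 × 10⁻⁴, so Δρ ≈ 0.8591 kg m⁻³.
N² = (g/ρ₀)·Δρ/Δz = g·(Δρ/ρ₀)/Δz = 9.81 × 8.373 × 10⁻⁴ / 97 = 8.4680 × 10⁻⁵ s⁻².
N = √(8.4680 × 10⁻⁵) = 9.2022 × 10⁻³ rad s⁻¹ → T = 2π/N = 682.79 s = 11.380 min ≈ 11.4 min.

11.4 min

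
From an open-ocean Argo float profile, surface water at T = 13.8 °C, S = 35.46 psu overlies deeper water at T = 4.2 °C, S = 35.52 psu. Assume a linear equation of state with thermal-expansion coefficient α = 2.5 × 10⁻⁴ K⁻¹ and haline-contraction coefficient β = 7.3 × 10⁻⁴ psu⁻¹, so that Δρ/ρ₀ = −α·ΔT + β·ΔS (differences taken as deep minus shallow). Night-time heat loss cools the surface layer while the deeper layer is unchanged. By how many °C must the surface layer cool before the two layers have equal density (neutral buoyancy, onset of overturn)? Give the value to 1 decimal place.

9.8 °C

Neutral buoyancy requires Δρ = 0, i.e. −α(T_deep − T_surf′) + β(S_deep − S_surf) = 0.
T_surf′ = T_deep − (β/α)·ΔS = 4.2 − (7.3 × 10⁻⁴/2.5 × 10⁻⁴)·(+0.06) = 4.025 °C.
Cooling required: 13.8 − (4.025) = 9.775 °C.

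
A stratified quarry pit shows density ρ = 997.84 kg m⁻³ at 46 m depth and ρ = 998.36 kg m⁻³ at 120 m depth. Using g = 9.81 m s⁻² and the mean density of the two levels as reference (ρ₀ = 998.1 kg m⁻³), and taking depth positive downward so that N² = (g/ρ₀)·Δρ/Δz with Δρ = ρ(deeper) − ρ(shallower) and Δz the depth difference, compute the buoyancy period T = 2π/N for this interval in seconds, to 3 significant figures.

756 s

Δρ = 998.36 − 997.84 = 0.52 kg m⁻³ over Δz = 120 − 46 = 74 m.
N² = (9.81/998.1) × (0.52/74) = 6.9066 × 10⁻⁵ s⁻².
N = √(6.9066 × 10⁻⁵) = 8.3106 × 10⁻³ rad s⁻¹, so T = 2π/N = 756.04 s ≈ 756 s.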